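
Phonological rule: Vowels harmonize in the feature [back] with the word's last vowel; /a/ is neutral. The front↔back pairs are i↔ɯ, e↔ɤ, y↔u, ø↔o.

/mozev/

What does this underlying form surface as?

/o/ harmonizes with /e/ ([-back]) → [ø]

[møzev]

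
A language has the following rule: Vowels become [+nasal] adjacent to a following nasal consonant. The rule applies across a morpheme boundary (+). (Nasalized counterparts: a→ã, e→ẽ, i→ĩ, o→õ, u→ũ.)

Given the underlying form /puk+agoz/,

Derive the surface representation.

no segment meets the rule's conditions; no change.

[puk+agoz]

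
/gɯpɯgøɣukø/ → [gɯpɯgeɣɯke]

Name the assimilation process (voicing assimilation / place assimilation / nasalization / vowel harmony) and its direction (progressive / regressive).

vowel harmony, progressive

/ø/→[e] /u/→[ɯ] /ø/→[e].
Vowels agree with the first vowel, so the harmony is progressive.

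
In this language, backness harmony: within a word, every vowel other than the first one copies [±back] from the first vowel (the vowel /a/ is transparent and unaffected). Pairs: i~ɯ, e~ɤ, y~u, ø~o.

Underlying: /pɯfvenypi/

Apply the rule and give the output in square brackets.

/e/ harmonizes with /ɯ/ ([+back]) → [ɤ]
/y/ harmonizes with /ɯ/ ([+back]) → [u]
/i/ harmonizes with /ɯ/ ([+back]) → [ɯ]

[pɯfvɤnupɯ]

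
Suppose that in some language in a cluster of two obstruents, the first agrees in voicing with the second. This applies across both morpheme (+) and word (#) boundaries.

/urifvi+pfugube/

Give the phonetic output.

[urivvi+pfugube]

/f/ before /v/ (voiced) → [v]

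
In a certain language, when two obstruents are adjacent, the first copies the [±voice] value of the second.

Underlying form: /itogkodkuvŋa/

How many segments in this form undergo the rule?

/g/ before /k/ (voiceless) → [k]
/d/ before /k/ (voiceless) → [t]
2 segments change.

2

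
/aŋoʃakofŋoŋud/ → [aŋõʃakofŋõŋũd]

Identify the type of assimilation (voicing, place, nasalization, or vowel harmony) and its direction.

nasalization, progressive

/o/→[õ] /o/→[õ] /u/→[ũ].
Each target copies a feature from the preceding segment, so the direction is progressive.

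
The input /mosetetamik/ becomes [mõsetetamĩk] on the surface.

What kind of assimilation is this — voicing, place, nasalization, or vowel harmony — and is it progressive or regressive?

/o/→[õ] /i/→[ĩ].
Each target copies a feature from the preceding segment, so the direction is progressive.

nasalization, progressive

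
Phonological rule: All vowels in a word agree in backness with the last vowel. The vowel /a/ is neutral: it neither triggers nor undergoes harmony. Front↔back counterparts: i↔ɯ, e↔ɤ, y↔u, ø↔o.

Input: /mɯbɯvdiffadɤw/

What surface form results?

[mɯbɯvdɯffadɤw]

/i/ harmonizes with /ɤ/ ([+back]) → [ɯ]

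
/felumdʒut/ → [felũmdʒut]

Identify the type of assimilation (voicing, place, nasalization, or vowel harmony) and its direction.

nasalization, regressive

/u/→[ũ].
Each target copies a feature from the following segment, so the direction is regressive.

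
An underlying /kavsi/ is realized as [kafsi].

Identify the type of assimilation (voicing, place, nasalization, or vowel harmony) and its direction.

voicing assimilation, regressive

/v/→[f].
Each target copies a feature from the following segment, so the direction is regressive.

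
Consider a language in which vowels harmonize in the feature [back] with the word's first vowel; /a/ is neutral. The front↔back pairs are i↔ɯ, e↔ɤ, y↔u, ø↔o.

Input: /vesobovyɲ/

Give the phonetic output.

/o/ harmonizes with /e/ ([-back]) → [ø]
/o/ harmonizes with /e/ ([-back]) → [ø]

[vesøbøvyɲ]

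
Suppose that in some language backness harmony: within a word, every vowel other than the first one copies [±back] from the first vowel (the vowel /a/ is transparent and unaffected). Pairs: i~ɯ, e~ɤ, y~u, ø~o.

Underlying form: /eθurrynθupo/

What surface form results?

[eθyrrynθypø]

/u/ harmonizes with /e/ ([-back]) → [y]
/u/ harmonizes with /e/ ([-back]) → [y]
/o/ harmonizes with /e/ ([-back]) → [ø]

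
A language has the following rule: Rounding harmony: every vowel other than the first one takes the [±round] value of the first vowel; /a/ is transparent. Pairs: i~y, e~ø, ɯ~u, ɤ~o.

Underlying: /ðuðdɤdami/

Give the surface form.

[ðuðdodamy]

/ɤ/ harmonizes with /u/ ([+round]) → [o]
/i/ harmonizes with /u/ ([+round]) → [y]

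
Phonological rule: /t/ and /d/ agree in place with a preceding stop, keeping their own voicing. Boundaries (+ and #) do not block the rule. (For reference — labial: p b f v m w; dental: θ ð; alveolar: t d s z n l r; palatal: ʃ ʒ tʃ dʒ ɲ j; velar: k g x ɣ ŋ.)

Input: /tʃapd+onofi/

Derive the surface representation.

[tʃapb+onofi]

/d/ after /p/ (labial) → [b]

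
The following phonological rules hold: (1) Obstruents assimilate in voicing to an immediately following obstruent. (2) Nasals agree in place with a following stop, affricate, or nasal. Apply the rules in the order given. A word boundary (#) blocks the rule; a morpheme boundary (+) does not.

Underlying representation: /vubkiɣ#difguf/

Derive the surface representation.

[vupkiɣ#divguf]

Rule 1: /b/ before /k/ (voiceless) → [p]
Rule 1: /f/ before /g/ (voiced) → [v]
After rule 1: vupkiɣ#divguf
Rule 2: no segment meets the rule's conditions; no change.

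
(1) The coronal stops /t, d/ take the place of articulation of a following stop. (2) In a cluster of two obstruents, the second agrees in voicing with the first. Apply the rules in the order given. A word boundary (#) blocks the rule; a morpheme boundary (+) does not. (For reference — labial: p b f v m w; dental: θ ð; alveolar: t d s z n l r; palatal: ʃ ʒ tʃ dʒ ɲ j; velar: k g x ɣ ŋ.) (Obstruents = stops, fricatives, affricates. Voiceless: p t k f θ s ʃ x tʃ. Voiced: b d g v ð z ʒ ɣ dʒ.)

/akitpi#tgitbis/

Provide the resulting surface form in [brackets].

Rule 1: /t/ before /p/ (labial) → [p]
Rule 1: /t/ before /g/ (velar) → [k]
Rule 1: /t/ before /b/ (labial) → [p]
After rule 1: akippi#kgipbis
Rule 2: /g/ after /k/ (voiceless) → [k]
Rule 2: /b/ after /p/ (voiceless) → [p]

[akippi#kkippis]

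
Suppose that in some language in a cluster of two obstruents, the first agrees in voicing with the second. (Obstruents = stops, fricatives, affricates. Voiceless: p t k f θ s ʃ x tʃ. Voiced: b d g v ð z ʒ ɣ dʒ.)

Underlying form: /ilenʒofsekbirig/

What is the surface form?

/k/ before /b/ (voiced) → [g]

[ilenʒofsegbirig]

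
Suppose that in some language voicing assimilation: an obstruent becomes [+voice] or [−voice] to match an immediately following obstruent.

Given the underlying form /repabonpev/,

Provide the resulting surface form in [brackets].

[repabonpev]

no segment meets the rule's conditions; no change.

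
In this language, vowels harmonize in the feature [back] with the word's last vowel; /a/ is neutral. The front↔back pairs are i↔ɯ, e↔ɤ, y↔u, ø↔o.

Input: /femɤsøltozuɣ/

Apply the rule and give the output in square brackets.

/e/ harmonizes with /u/ ([+back]) → [ɤ]
/ø/ harmonizes with /u/ ([+back]) → [o]

[fɤmɤsoltozuɣ]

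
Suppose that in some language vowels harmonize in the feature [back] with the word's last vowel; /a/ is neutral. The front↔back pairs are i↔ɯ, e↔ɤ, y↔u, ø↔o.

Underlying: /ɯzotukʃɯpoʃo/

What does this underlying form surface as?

[ɯzotukʃɯpoʃo]

no segment meets the rule's conditions; no change.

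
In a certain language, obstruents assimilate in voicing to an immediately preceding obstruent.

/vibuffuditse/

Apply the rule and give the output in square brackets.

[vibuffuditse]

no segment meets the rule's conditions; no change.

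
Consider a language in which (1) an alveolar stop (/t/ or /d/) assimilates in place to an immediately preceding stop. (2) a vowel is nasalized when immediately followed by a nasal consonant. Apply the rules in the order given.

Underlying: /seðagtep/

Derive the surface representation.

[seðagkep]

Rule 1: /t/ after /g/ (velar) → [k]
After rule 1: seðagkep
Rule 2: no segment meets the rule's conditions; no change.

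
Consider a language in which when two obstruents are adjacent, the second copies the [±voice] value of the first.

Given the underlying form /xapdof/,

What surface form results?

/d/ after /p/ (voiceless) → [t]

[xaptof]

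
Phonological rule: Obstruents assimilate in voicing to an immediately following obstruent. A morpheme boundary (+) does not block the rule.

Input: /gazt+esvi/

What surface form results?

/z/ before /t/ (voiceless) → [s]
/s/ before /v/ (voiced) → [z]

[gast+ezvi]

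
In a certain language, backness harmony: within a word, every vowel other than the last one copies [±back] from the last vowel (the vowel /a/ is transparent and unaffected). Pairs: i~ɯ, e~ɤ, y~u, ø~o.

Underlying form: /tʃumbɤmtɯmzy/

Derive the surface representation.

/u/ harmonizes with /y/ ([-back]) → [y]
/ɤ/ harmonizes with /y/ ([-back]) → [e]
/ɯ/ harmonizes with /y/ ([-back]) → [i]

[tʃymbemtimzy]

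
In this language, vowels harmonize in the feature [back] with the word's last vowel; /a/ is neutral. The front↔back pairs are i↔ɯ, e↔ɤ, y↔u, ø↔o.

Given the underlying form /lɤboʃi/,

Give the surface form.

[lebøʃi]

/ɤ/ harmonizes with /i/ ([-back]) → [e]
/o/ harmonizes with /i/ ([-back]) → [ø]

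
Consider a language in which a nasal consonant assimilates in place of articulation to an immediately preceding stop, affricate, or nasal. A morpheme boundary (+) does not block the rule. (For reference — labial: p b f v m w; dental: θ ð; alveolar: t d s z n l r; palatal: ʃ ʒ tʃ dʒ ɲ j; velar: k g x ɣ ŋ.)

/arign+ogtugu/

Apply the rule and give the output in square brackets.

/n/ after /g/ (velar) → [ŋ]

[arigŋ+ogtugu]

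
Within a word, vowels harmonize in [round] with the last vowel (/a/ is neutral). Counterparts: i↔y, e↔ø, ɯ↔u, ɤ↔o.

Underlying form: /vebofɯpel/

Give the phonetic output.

/o/ harmonizes with /e/ ([-round]) → [ɤ]

[vebɤfɯpel]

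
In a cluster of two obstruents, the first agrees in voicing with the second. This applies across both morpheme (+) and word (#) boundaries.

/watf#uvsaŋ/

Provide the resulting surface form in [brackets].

/v/ before /s/ (voiceless) → [f]

[watf#ufsaŋ]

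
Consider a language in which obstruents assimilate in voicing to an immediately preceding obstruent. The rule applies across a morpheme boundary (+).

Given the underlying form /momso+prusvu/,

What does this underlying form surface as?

/v/ after /s/ (voiceless) → [f]

[momso+prusfu]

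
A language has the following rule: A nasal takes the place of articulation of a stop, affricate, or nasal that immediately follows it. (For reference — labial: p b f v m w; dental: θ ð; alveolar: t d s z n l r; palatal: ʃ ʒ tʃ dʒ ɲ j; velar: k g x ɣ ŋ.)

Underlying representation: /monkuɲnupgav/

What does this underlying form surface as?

[moŋkunnupgav]

/n/ before /k/ (velar) → [ŋ]
/ɲ/ before /n/ (alveolar) → [n]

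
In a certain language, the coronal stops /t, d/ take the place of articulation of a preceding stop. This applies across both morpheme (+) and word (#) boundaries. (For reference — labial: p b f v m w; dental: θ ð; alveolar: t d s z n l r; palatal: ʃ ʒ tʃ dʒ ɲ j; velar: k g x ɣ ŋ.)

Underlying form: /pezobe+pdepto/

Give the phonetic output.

/d/ after /p/ (labial) → [b]
/t/ after /p/ (labial) → [p]

[pezobe+pbeppo]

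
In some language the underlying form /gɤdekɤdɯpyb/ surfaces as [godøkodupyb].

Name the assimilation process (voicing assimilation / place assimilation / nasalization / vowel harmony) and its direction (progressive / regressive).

/ɤ/→[o] /e/→[ø] /ɤ/→[o] /ɯ/→[u].
Vowels agree with the last vowel, so the harmony is regressive.

vowel harmony, regressive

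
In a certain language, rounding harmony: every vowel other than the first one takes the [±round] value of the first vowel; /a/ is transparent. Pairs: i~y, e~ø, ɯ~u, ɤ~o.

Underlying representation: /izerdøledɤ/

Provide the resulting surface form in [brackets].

[izerdeledɤ]

/ø/ harmonizes with /i/ ([-round]) → [e]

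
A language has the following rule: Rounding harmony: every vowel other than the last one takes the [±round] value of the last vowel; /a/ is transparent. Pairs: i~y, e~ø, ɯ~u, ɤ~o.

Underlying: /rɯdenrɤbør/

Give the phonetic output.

/ɯ/ harmonizes with /ø/ ([+round]) → [u]
/e/ harmonizes with /ø/ ([+round]) → [ø]
/ɤ/ harmonizes with /ø/ ([+round]) → [o]

[rudønrobør]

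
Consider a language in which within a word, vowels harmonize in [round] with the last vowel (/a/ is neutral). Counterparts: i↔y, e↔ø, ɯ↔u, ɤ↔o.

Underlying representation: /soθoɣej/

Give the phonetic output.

[sɤθɤɣej]

/o/ harmonizes with /e/ ([-round]) → [ɤ]
/o/ harmonizes with /e/ ([-round]) → [ɤ]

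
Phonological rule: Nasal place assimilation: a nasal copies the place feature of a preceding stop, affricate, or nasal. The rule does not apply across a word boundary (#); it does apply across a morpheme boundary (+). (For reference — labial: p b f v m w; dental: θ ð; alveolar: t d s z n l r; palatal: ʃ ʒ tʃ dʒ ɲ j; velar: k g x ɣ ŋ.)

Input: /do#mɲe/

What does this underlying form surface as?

[do#mme]

/ɲ/ after /m/ (labial) → [m]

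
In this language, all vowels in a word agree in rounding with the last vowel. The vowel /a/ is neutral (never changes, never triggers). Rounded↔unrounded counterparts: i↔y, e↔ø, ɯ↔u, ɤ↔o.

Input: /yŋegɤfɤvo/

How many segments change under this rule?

3

/e/ harmonizes with /o/ ([+round]) → [ø]
/ɤ/ harmonizes with /o/ ([+round]) → [o]
/ɤ/ harmonizes with /o/ ([+round]) → [o]
3 segments change.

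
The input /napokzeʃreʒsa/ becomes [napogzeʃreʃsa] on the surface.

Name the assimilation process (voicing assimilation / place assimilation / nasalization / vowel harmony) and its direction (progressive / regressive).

/k/→[g] /ʒ/→[ʃ].
Each target copies a feature from the following segment, so the direction is regressive.

voicing assimilation, regressive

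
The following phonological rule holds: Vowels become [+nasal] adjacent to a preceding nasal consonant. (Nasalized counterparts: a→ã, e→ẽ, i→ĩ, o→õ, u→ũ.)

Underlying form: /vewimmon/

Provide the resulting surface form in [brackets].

/o/ after nasal /m/ → [õ]

[vewimmõn]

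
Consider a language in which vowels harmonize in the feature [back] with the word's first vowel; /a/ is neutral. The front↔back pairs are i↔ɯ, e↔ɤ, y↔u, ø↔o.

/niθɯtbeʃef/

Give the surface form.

[niθitbeʃef]

/ɯ/ harmonizes with /i/ ([-back]) → [i]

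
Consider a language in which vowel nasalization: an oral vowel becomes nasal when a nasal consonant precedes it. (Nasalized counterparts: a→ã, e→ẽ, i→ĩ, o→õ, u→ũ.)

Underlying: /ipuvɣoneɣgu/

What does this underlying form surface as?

/e/ after nasal /n/ → [ẽ]

[ipuvɣonẽɣgu]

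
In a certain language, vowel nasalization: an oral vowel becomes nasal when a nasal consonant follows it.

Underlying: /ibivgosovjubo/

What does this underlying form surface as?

[ibivgosovjubo]

no segment meets the rule's conditions; no change.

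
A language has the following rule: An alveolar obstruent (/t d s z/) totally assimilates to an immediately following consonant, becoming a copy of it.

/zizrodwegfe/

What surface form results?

/z/ before /r/ → [r] (total assimilation)
/d/ before /w/ → [w] (total assimilation)

[zirrowwegfe]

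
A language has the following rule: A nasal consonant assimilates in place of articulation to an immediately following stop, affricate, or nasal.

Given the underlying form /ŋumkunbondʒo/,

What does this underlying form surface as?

[ŋuŋkumboɲdʒo]

/m/ before /k/ (velar) → [ŋ]
/n/ before /b/ (labial) → [m]
/n/ before /dʒ/ (palatal) → [ɲ]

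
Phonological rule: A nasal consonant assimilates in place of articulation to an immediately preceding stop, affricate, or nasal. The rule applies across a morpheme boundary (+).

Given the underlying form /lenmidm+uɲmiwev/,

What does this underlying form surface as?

[lennidn+uɲɲiwev]

/m/ after /n/ (alveolar) → [n]
/m/ after /d/ (alveolar) → [n]
/m/ after /ɲ/ (palatal) → [ɲ]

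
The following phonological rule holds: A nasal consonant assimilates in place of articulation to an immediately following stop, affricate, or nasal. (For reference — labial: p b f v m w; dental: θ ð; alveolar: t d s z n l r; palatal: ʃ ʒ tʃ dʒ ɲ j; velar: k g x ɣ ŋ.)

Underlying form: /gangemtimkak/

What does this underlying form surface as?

[gaŋgentiŋkak]

/n/ before /g/ (velar) → [ŋ]
/m/ before /t/ (alveolar) → [n]
/m/ before /k/ (velar) → [ŋ]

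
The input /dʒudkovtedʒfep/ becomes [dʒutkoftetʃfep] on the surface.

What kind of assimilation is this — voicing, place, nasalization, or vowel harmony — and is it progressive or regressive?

voicing assimilation, regressive

/d/→[t] /v/→[f] /dʒ/→[tʃ].
Each target copies a feature from the following segment, so the direction is regressive.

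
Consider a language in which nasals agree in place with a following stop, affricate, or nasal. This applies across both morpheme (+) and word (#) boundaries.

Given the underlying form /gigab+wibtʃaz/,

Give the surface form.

[gigab+wibtʃaz]

no segment meets the rule's conditions; no change.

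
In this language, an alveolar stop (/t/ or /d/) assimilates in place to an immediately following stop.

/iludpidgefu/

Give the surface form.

/d/ before /p/ (labial) → [b]
/d/ before /g/ (velar) → [g]

[ilubpiggefu]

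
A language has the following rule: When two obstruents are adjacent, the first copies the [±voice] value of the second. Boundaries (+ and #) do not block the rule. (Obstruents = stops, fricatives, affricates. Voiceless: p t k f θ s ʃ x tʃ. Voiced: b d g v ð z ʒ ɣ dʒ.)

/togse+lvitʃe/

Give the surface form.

/g/ before /s/ (voiceless) → [k]

[tokse+lvitʃe]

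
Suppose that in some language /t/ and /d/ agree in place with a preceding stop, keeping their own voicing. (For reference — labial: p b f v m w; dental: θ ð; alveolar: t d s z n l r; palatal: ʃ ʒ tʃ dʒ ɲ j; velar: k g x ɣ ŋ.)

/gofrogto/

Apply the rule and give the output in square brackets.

[gofrogko]

/t/ after /g/ (velar) → [k]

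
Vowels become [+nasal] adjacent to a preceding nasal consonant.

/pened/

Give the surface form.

[penẽd]

/e/ after nasal /n/ → [ẽ]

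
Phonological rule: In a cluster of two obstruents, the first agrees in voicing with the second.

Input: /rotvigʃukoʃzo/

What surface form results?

[rodvikʃukoʒzo]

/t/ before /v/ (voiced) → [d]
/g/ before /ʃ/ (voiceless) → [k]
/ʃ/ before /z/ (voiced) → [ʒ]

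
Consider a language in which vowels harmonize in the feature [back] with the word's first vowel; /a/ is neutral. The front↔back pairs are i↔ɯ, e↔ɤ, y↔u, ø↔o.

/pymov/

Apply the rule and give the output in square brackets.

[pymøv]

/o/ harmonizes with /y/ ([-back]) → [ø]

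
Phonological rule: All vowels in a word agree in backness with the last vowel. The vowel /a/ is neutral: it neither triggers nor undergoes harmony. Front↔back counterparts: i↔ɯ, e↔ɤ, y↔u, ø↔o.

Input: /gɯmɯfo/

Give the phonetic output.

[gɯmɯfo]

no segment meets the rule's conditions; no change.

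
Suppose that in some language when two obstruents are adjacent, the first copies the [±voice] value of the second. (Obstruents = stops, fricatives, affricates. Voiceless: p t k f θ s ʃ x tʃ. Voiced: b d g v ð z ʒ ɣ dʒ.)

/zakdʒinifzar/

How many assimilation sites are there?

/k/ before /dʒ/ (voiced) → [g]
/f/ before /z/ (voiced) → [v]
2 segments change.

2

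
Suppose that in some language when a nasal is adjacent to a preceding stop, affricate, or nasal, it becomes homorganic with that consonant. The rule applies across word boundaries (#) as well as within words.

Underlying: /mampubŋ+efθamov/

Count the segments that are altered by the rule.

/ŋ/ after /b/ (labial) → [m]
1 segment changes.

1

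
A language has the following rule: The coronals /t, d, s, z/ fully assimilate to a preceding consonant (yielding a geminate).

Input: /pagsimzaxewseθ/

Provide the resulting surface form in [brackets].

/s/ after /g/ → [g] (total assimilation)
/z/ after /m/ → [m] (total assimilation)
/s/ after /w/ → [w] (total assimilation)

[paggimmaxewweθ]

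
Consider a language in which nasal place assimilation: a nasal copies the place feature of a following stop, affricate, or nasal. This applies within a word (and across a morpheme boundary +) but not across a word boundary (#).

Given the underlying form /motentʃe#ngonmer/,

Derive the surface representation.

/n/ before /tʃ/ (palatal) → [ɲ]
/n/ before /g/ (velar) → [ŋ]
/n/ before /m/ (labial) → [m]

[moteɲtʃe#ŋgommer]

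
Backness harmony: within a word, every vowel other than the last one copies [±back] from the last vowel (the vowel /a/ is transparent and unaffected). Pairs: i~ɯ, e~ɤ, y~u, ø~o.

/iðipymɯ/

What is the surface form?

[ɯðɯpumɯ]

/i/ harmonizes with /ɯ/ ([+back]) → [ɯ]
/i/ harmonizes with /ɯ/ ([+back]) → [ɯ]
/y/ harmonizes with /ɯ/ ([+back]) → [u]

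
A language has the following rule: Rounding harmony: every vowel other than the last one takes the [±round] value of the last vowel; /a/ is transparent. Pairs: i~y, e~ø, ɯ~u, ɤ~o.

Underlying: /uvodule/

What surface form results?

[ɯvɤdɯle]

/u/ harmonizes with /e/ ([-round]) → [ɯ]
/o/ harmonizes with /e/ ([-round]) → [ɤ]
/u/ harmonizes with /e/ ([-round]) → [ɯ]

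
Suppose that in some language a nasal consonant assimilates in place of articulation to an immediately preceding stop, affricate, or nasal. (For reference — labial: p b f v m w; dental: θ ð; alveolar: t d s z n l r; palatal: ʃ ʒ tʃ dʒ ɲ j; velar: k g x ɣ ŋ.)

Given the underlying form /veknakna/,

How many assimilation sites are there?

2

/n/ after /k/ (velar) → [ŋ]
/n/ after /k/ (velar) → [ŋ]
2 segments change.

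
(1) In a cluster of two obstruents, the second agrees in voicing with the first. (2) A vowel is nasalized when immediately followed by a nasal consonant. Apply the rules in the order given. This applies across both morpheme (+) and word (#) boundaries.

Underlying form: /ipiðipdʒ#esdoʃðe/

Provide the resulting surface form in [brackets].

Rule 1: /dʒ/ after /p/ (voiceless) → [tʃ]
Rule 1: /d/ after /s/ (voiceless) → [t]
Rule 1: /ð/ after /ʃ/ (voiceless) → [θ]
After rule 1: ipiðiptʃ#estoʃθe
Rule 2: no segment meets the rule's conditions; no change.

[ipiðiptʃ#estoʃθe]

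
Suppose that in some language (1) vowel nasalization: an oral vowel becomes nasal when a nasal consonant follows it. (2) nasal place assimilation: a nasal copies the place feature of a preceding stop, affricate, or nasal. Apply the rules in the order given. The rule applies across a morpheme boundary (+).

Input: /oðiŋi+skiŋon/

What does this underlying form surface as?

Rule 1: /i/ before nasal /ŋ/ → [ĩ]
Rule 1: /i/ before nasal /ŋ/ → [ĩ]
Rule 1: /o/ before nasal /n/ → [õ]
After rule 1: oðĩŋi+skĩŋõn
Rule 2: no segment meets the rule's conditions; no change.

[oðĩŋi+skĩŋõn]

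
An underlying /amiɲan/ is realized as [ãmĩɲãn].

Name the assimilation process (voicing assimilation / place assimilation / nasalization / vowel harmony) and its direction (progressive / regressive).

nasalization, regressive

/a/→[ã] /i/→[ĩ] /a/→[ã].
Each target copies a feature from the following segment, so the direction is regressive.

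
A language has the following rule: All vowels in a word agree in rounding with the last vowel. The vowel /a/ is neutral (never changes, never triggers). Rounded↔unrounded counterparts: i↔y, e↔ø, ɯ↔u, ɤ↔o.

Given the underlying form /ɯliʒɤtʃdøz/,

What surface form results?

[ulyʒotʃdøz]

/ɯ/ harmonizes with /ø/ ([+round]) → [u]
/i/ harmonizes with /ø/ ([+round]) → [y]
/ɤ/ harmonizes with /ø/ ([+round]) → [o]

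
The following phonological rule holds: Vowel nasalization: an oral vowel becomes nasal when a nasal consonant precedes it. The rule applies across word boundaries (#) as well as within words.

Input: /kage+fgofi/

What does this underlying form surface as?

[kage+fgofi]

no segment meets the rule's conditions; no change.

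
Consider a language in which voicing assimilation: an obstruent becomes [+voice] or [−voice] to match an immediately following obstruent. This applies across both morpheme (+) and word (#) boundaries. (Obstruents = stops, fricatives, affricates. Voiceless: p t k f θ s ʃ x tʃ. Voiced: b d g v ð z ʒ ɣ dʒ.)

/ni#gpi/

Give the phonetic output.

[ni#kpi]

/g/ before /p/ (voiceless) → [k]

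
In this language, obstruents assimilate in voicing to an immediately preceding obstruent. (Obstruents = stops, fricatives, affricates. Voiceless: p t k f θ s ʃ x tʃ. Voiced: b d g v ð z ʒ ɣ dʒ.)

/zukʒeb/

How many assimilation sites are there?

/ʒ/ after /k/ (voiceless) → [ʃ]
1 segment changes.

1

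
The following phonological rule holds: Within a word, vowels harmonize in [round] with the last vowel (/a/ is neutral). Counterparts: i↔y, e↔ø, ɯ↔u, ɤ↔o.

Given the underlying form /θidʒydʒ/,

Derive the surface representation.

/i/ harmonizes with /y/ ([+round]) → [y]

[θydʒydʒ]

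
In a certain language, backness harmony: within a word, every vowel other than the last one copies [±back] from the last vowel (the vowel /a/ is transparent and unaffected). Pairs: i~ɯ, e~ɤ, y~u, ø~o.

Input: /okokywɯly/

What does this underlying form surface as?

/o/ harmonizes with /y/ ([-back]) → [ø]
/o/ harmonizes with /y/ ([-back]) → [ø]
/ɯ/ harmonizes with /y/ ([-back]) → [i]

[økøkywily]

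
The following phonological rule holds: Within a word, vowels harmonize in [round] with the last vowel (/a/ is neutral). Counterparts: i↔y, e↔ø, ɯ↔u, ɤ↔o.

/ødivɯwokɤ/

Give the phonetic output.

[edivɯwɤkɤ]

/ø/ harmonizes with /ɤ/ ([-round]) → [e]
/o/ harmonizes with /ɤ/ ([-round]) → [ɤ]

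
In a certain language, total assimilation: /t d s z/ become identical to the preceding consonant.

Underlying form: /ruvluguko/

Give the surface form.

no segment meets the rule's conditions; no change.

[ruvluguko]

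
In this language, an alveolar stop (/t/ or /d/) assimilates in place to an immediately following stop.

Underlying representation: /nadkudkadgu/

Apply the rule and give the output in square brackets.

/d/ before /k/ (velar) → [g]
/d/ before /k/ (velar) → [g]
/d/ before /g/ (velar) → [g]

[nagkugkaggu]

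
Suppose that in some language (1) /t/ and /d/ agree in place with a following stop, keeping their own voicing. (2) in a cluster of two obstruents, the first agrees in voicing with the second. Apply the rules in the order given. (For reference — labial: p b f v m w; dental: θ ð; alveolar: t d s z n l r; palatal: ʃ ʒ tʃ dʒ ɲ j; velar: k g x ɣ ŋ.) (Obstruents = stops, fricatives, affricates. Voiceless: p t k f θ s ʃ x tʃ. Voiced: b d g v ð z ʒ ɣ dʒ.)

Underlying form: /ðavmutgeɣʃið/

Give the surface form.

[ðavmuggexʃið]

Rule 1: /t/ before /g/ (velar) → [k]
After rule 1: ðavmukgeɣʃið
Rule 2: /k/ before /g/ (voiced) → [g]
Rule 2: /ɣ/ before /ʃ/ (voiceless) → [x]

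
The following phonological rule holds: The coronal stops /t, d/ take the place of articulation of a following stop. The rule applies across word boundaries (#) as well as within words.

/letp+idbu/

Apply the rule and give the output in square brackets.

[lepp+ibbu]

/t/ before /p/ (labial) → [p]
/d/ before /b/ (labial) → [b]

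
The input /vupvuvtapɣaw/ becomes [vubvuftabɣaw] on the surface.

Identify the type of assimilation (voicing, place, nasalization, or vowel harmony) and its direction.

voicing assimilation, regressive

/p/→[b] /v/→[f] /p/→[b].
Each target copies a feature from the following segment, so the direction is regressive.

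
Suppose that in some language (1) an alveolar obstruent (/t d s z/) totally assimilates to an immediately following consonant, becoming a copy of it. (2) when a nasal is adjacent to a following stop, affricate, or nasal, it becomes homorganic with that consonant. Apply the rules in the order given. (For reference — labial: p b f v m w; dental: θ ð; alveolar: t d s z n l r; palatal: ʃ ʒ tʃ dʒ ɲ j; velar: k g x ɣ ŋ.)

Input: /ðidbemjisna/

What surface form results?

[ðibbemjinna]

Rule 1: /d/ before /b/ → [b] (total assimilation)
Rule 1: /s/ before /n/ → [n] (total assimilation)
After rule 1: ðibbemjinna
Rule 2: no segment meets the rule's conditions; no change.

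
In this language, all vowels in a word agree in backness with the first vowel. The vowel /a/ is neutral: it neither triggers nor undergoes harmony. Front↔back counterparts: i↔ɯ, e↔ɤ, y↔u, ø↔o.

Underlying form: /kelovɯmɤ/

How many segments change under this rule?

/o/ harmonizes with /e/ ([-back]) → [ø]
/ɯ/ harmonizes with /e/ ([-back]) → [i]
/ɤ/ harmonizes with /e/ ([-back]) → [e]
3 segments change.

3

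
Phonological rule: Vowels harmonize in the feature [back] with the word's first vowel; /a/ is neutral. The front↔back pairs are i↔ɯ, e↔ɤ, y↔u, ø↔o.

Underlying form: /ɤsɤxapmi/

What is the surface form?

[ɤsɤxapmɯ]

/i/ harmonizes with /ɤ/ ([+back]) → [ɯ]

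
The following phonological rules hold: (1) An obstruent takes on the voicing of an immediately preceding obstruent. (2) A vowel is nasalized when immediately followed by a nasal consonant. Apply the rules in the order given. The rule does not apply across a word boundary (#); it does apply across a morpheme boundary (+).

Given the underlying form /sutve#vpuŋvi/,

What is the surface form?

Rule 1: /v/ after /t/ (voiceless) → [f]
Rule 1: /p/ after /v/ (voiced) → [b]
After rule 1: sutfe#vbuŋvi
Rule 2: /u/ before nasal /ŋ/ → [ũ]

[sutfe#vbũŋvi]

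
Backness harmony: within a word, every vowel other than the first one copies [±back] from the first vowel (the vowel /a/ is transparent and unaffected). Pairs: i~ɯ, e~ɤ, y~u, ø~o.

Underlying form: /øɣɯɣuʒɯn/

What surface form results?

/ɯ/ harmonizes with /ø/ ([-back]) → [i]
/u/ harmonizes with /ø/ ([-back]) → [y]
/ɯ/ harmonizes with /ø/ ([-back]) → [i]

[øɣiɣyʒin]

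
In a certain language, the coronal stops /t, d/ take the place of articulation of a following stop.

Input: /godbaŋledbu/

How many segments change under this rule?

2

/d/ before /b/ (labial) → [b]
/d/ before /b/ (labial) → [b]
2 segments change.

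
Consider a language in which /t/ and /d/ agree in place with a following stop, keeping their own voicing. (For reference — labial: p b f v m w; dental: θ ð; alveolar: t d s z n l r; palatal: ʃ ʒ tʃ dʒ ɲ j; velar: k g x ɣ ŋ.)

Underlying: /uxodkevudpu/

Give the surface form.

/d/ before /k/ (velar) → [g]
/d/ before /p/ (labial) → [b]

[uxogkevubpu]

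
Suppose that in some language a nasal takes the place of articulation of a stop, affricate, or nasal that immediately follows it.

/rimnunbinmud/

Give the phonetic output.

[rinnumbimmud]

/m/ before /n/ (alveolar) → [n]
/n/ before /b/ (labial) → [m]
/n/ before /m/ (labial) → [m]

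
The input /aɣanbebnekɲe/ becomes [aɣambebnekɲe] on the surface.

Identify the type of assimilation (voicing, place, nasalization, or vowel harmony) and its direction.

/n/→[m].
Each target copies a feature from the following segment, so the direction is regressive.

place assimilation, regressive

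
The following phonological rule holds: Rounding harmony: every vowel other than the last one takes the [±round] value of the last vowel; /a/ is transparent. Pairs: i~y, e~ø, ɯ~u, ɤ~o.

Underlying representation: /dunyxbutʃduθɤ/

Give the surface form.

[dɯnixbɯtʃdɯθɤ]

/u/ harmonizes with /ɤ/ ([-round]) → [ɯ]
/y/ harmonizes with /ɤ/ ([-round]) → [i]
/u/ harmonizes with /ɤ/ ([-round]) → [ɯ]
/u/ harmonizes with /ɤ/ ([-round]) → [ɯ]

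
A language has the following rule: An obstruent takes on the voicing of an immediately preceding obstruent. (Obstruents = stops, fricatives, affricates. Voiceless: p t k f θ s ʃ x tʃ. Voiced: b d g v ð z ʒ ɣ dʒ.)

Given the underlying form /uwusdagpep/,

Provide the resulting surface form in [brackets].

/d/ after /s/ (voiceless) → [t]
/p/ after /g/ (voiced) → [b]

[uwustagbep]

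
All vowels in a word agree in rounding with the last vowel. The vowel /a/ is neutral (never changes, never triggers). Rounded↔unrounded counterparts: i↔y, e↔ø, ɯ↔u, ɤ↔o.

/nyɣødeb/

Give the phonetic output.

/y/ harmonizes with /e/ ([-round]) → [i]
/ø/ harmonizes with /e/ ([-round]) → [e]

[niɣedeb]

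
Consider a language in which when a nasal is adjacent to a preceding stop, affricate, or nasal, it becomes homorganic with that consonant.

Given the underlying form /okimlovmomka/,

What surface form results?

[okimlovmomka]

no segment meets the rule's conditions; no change.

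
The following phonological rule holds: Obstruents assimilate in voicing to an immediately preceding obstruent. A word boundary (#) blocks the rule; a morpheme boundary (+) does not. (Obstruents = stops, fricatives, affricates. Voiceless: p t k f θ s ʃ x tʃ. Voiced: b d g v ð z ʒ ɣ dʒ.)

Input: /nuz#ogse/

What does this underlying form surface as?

[nuz#ogze]

/s/ after /g/ (voiced) → [z]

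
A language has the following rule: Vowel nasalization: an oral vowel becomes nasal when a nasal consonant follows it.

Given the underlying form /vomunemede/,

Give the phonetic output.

/o/ before nasal /m/ → [õ]
/u/ before nasal /n/ → [ũ]
/e/ before nasal /m/ → [ẽ]

[võmũnẽmede]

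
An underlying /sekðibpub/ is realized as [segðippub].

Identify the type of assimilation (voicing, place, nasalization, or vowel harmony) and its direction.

voicing assimilation, regressive

/k/→[g] /b/→[p].
Each target copies a feature from the following segment, so the direction is regressive.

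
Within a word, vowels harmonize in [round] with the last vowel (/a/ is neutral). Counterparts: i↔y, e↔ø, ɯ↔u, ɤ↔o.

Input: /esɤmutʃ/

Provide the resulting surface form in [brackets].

[øsomutʃ]

/e/ harmonizes with /u/ ([+round]) → [ø]
/ɤ/ harmonizes with /u/ ([+round]) → [o]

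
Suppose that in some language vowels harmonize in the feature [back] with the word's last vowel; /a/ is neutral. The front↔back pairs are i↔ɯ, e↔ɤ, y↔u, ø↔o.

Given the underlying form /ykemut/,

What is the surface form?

[ukɤmut]

/y/ harmonizes with /u/ ([+back]) → [u]
/e/ harmonizes with /u/ ([+back]) → [ɤ]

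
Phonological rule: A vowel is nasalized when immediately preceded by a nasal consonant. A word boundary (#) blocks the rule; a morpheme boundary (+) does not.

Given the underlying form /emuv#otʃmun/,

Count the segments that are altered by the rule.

/u/ after nasal /m/ → [ũ]
/u/ after nasal /m/ → [ũ]
2 segments change.

2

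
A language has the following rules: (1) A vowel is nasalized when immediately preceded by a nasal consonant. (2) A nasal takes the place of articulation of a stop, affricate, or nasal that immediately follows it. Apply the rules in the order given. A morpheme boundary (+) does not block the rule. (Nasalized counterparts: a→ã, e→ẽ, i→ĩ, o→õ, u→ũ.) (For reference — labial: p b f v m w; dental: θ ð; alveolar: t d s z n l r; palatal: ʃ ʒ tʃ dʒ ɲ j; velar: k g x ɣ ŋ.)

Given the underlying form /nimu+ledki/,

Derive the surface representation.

[nĩmũ+ledki]

Rule 1: /i/ after nasal /n/ → [ĩ]
Rule 1: /u/ after nasal /m/ → [ũ]
After rule 1: nĩmũ+ledki
Rule 2: no segment meets the rule's conditions; no change.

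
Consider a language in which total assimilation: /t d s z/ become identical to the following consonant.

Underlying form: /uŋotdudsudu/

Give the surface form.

[uŋoddussudu]

/t/ before /d/ → [d] (total assimilation)
/d/ before /s/ → [s] (total assimilation)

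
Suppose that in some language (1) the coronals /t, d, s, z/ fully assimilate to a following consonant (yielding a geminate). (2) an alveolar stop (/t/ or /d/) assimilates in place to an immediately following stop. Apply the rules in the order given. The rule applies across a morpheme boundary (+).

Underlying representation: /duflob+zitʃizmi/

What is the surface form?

[duflob+zitʃimmi]

Rule 1: /z/ before /m/ → [m] (total assimilation)
After rule 1: duflob+zitʃimmi
Rule 2: no segment meets the rule's conditions; no change.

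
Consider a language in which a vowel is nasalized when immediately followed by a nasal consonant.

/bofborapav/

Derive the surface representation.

[bofborapav]

no segment meets the rule's conditions; no change.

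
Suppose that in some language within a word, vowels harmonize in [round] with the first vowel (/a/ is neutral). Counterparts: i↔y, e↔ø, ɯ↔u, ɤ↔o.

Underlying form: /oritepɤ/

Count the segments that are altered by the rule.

3

/i/ harmonizes with /o/ ([+round]) → [y]
/e/ harmonizes with /o/ ([+round]) → [ø]
/ɤ/ harmonizes with /o/ ([+round]) → [o]
3 segments change.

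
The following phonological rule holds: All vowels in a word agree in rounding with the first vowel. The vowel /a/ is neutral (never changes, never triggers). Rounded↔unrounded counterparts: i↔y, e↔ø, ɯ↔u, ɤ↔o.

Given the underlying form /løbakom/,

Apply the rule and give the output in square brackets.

no segment meets the rule's conditions; no change.

[løbakom]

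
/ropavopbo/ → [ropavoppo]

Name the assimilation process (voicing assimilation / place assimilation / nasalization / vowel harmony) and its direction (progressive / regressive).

/b/→[p].
Each target copies a feature from the preceding segment, so the direction is progressive.

voicing assimilation, progressive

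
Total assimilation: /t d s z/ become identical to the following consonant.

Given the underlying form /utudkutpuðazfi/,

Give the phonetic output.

[utukkuppuðaffi]

/d/ before /k/ → [k] (total assimilation)
/t/ before /p/ → [p] (total assimilation)
/z/ before /f/ → [f] (total assimilation)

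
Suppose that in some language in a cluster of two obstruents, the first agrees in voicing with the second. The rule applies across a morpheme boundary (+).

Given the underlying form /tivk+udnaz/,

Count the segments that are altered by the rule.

/v/ before /k/ (voiceless) → [f]
1 segment changes.

1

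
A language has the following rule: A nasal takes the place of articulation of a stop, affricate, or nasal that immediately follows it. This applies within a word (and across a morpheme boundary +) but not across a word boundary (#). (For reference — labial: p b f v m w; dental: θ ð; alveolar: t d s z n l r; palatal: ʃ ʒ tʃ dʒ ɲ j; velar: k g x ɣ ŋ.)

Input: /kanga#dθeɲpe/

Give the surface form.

/n/ before /g/ (velar) → [ŋ]
/ɲ/ before /p/ (labial) → [m]

[kaŋga#dθempe]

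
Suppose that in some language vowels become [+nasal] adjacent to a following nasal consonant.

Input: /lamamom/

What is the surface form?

[lãmãmõm]

/a/ before nasal /m/ → [ã]
/a/ before nasal /m/ → [ã]
/o/ before nasal /m/ → [õ]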